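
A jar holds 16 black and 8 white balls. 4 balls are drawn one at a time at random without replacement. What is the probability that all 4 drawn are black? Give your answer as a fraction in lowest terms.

Multiply the conditional probabilities at each draw: 16/24 · 15/23 · 14/22 · 13/21 = 43680/255024 = 130/759.

130/759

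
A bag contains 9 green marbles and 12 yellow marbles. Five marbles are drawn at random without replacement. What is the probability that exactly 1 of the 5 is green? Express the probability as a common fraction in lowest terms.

The sample space is all 5-subsets of the 21: C(21,5) = 20349.
Selections with exactly 1 green: choose 1 of the 9 green and 4 of the 12 yellow, C(9,1)·C(12,4) = 9·495 = 4455.
Probability = 4455/20349 = 495/2261.

495/2261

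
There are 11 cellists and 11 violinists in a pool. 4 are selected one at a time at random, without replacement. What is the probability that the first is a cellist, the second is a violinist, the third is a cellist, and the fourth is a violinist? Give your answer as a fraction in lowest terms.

Multiply the conditional probabilities at each draw: 11/22 · 11/21 · 10/20 · 10/19 = 12100/175560 = 55/798.

55/798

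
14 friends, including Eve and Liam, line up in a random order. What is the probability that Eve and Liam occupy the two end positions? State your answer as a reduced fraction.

1/91

There are 14! = 87178291200 arrangements.
Place Eve and Liam at the ends in 2 ways, arrange the remaining 12 in 12! = 479001600 ways: 2·479001600 = 958003200.
Probability = 958003200/87178291200 = 1/91.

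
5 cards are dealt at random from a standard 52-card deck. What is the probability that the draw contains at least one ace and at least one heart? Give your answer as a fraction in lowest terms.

There are C(52,5) = 2598960 possible draws.
By inclusion-exclusion on the complements, draws missing all aces or all hearts: C(48,5) + C(39,5) − C(36,5) = 1712304 + 575757 − 376992 = 1911069.
So draws with at least one of each: 2598960 − 1911069 = 687891, probability 687891/2598960 = 229297/866320.

229297/866320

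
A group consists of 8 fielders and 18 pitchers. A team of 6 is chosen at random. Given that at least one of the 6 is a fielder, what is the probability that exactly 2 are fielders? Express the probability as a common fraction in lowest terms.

Work in counts. Selections with at least one fielder: C(26,6) − C(18,6) = 230230 − 18564 = 211666.
Of those, selections where exactly 2 are fielders: C(8,2)·C(18,4) = 28·3060 = 85680.
Conditional probability = 85680/211666 = 6120/15119.

6120/15119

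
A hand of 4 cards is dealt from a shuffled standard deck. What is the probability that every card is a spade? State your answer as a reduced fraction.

There are C(52,4) = 270725 possible 4-card hands.
Hands that are all spades: C(13,4) = 715.
Probability = 715/270725 = 11/4165.

11/4165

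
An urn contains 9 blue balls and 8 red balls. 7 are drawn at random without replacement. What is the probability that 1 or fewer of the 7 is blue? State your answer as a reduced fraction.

5/374

Total selections: C(17,7) = 19448.
Favorable selections (1 or fewer blue): C(9,0)·C(8,7) + C(9,1)·C(8,6) = 8 + 252 = 260.
Probability = 260/19448 = 5/374.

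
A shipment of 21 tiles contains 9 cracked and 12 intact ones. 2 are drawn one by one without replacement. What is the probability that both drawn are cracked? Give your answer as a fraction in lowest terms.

Multiply the conditional probabilities at each draw: 9/21 · 8/20 = 72/420 = 6/35.

6/35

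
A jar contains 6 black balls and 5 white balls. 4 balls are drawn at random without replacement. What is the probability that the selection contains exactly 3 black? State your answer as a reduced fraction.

There are C(11,4) = 330 ways to choose 4 from 11.
Selections with exactly 3 black: choose 3 of the 6 black and 1 of the 5 white, C(6,3)·C(5,1) = 20·5 = 100.
Probability = 100/330 = 10/33.

10/33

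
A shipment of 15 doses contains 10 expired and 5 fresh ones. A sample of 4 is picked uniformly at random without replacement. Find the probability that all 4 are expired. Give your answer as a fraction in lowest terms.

2/13

There are C(15,4) = 1365 possible selections.
Selections with all expired: C(10,4) = 210.
Probability = 210/1365 = 2/13.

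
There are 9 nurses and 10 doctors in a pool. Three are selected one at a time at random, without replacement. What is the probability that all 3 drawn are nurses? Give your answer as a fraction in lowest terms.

28/323

Multiply the conditional probabilities at each draw: 9/19 · 8/18 · 7/17 = 504/5814 = 28/323.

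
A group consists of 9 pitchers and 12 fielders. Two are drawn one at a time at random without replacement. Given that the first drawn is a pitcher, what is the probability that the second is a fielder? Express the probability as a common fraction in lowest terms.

3/5

After removing one pitcher, 20 remain: 8 pitchers and 12 fielders.
So the probability the next is a fielder is 12/20 = 3/5.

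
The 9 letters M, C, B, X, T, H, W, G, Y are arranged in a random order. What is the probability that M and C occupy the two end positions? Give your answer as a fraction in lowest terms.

There are 9! = 362880 arrangements.
Place M and C at the ends in 2 ways, arrange the remaining 7 in 7! = 5040 ways: 2·5040 = 10080.
Probability = 10080/362880 = 1/36.

1/36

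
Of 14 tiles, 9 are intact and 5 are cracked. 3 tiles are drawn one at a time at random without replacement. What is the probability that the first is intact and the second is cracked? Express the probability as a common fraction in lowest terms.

Multiply the conditional probabilities at each draw: 9/14 · 5/13 = 45/182.

45/182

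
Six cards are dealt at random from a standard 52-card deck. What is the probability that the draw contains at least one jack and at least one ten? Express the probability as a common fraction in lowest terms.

718637/5089630

There are C(52,6) = 20358520 possible draws.
By inclusion-exclusion on the complements, draws missing all jacks or all tens: C(48,6) + C(48,6) − C(44,6) = 12271512 + 12271512 − 7059052 = 17483972.
So draws with at least one of each: 20358520 − 17483972 = 2874548, probability 2874548/20358520 = 718637/5089630.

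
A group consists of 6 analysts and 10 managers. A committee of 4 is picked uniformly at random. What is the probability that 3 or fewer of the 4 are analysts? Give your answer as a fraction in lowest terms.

Total selections: C(16,4) = 1820.
The complement is exactly 4 analysts: C(6,4)·C(10,0) = 15.
Probability = 1 − 15/1820 = 1805/1820 = 361/364.

361/364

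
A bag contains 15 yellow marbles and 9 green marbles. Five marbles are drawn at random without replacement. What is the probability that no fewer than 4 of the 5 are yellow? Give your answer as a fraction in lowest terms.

Total selections: C(24,5) = 42504.
Favorable selections (no fewer than 4 yellow): C(15,4)·C(9,1) + C(15,5)·C(9,0) = 12285 + 3003 = 15288.
Probability = 15288/42504 = 91/253.

91/253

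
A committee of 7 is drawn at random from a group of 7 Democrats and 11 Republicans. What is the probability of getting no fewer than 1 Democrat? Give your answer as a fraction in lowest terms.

There are C(18,7) = 31824 ways to choose the 7.
The complement is all 7 are Republicans: C(11,7) = 330.
Probability = 1 − 330/31824 = 31494/31824 = 5249/5304.

5249/5304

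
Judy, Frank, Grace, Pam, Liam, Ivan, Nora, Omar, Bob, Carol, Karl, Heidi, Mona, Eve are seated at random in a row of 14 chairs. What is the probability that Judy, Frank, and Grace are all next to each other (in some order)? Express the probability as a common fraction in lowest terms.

There are 14! = 87178291200 arrangements.
Treat the three as one block: 12! placements × 3! orders within the block = 479001600·6 = 2874009600.
Probability = 2874009600/87178291200 = 3/91.

3/91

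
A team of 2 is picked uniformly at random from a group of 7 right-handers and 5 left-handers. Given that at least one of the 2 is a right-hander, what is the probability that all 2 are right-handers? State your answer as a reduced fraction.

3/8

Work in counts. Selections with at least one right-hander: C(12,2) − C(5,2) = 66 − 10 = 56.
Of those, selections where all 2 are right-handers: C(7,2) = 21.
Conditional probability = 21/56 = 3/8.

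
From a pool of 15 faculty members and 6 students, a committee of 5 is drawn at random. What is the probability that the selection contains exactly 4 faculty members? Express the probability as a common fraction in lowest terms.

There are C(21,5) = 20349 ways to choose 5 from 21.
Selections with exactly 4 faculty members: choose 4 of the 15 faculty members and 1 of the 6 students, C(15,4)·C(6,1) = 1365·6 = 8190.
Probability = 8190/20349 = 130/323.

130/323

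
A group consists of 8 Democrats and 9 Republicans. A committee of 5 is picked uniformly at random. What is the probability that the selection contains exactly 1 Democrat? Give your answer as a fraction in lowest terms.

There are C(17,5) = 6188 ways to choose 5 from 17.
Selections with exactly 1 Democrat: choose 1 of the 8 Democrats and 4 of the 9 Republicans, C(8,1)·C(9,4) = 8·126 = 1008.
Probability = 1008/6188 = 36/221.

36/221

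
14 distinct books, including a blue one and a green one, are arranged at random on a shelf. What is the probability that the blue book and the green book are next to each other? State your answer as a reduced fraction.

There are 14! = 87178291200 arrangements.
Treat the blue book and the green book as a block: 13! arrangements of the blocks × 2 orders within the block = 2·6227020800 = 12454041600.
Probability = 12454041600/87178291200 = 1/7.

1/7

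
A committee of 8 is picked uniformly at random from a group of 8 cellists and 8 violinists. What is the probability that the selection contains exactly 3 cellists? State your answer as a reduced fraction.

Total number of selections: C(16,8) = 12870.
Selections with exactly 3 cellists: choose 3 of the 8 cellists and 5 of the 8 violinists, C(8,3)·C(8,5) = 56·56 = 3136.
Probability = 3136/12870 = 1568/6435.

1568/6435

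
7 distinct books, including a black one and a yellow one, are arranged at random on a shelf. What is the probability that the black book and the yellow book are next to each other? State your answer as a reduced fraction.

2/7

There are 7! = 5040 arrangements.
Treat the black book and the yellow book as a block: 6! arrangements of the blocks × 2 orders within the block = 2·720 = 1440.
Probability = 1440/5040 = 2/7.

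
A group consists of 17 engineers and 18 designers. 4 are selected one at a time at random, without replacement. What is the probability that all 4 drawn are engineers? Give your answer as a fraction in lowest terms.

1/22

Multiply the conditional probabilities at each draw: 17/35 · 16/34 · 15/33 · 14/32 = 57120/1256640 = 1/22.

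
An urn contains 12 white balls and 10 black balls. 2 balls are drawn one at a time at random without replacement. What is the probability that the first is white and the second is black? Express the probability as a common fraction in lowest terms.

Multiply the conditional probabilities at each draw: 12/22 · 10/21 = 120/462 = 20/77.

20/77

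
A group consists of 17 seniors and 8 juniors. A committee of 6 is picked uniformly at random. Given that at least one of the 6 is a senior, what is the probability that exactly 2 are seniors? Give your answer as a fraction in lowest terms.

5/93

Work in counts. Selections with at least one senior: C(25,6) − C(8,6) = 177100 − 28 = 177072.
Of those, selections where exactly 2 are seniors: C(17,2)·C(8,4) = 136·70 = 9520.
Conditional probability = 9520/177072 = 5/93.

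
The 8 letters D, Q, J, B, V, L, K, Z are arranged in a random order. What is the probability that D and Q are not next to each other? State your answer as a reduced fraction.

There are 8! = 40320 arrangements.
Arrangements with D and Q adjacent: 2·7! = 10080.
So not adjacent: 40320 − 10080 = 30240, probability 30240/40320 = 3/4.

3/4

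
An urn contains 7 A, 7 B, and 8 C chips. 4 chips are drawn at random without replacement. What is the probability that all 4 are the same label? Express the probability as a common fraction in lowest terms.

There are C(22,4) = 7315 ways to draw 4 chips.
All same label: C(7,4) + C(7,4) + C(8,4) = 35 + 35 + 70 = 140.
Probability = 140/7315 = 4/209.

4/209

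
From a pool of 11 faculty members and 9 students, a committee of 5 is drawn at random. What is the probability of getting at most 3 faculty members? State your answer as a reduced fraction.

There are C(20,5) = 15504 ways to choose the 5.
Favorable selections (at most 3 faculty members): C(11,0)·C(9,5) + C(11,1)·C(9,4) + C(11,2)·C(9,3) + C(11,3)·C(9,2) = 126 + 1386 + 4620 + 5940 = 12072.
Probability = 12072/15504 = 503/646.

503/646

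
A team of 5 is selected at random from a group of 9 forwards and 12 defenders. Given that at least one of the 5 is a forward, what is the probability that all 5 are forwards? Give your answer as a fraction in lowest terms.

14/2173

Work in counts. Selections with at least one forward: C(21,5) − C(12,5) = 20349 − 792 = 19557.
Of those, selections where all 5 are forwards: C(9,5) = 126.
Conditional probability = 126/19557 = 14/2173.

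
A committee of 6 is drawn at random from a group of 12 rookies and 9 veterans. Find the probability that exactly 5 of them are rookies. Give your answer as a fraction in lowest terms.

Total number of selections: C(21,6) = 54264.
Selections with exactly 5 rookies: choose 5 of the 12 rookies and 1 of the 9 veterans, C(12,5)·C(9,1) = 792·9 = 7128.
Probability = 7128/54264 = 297/2261.

297/2261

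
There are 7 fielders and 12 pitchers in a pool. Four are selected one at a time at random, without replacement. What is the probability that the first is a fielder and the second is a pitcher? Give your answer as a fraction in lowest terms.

Multiply the conditional probabilities at each draw: 7/19 · 12/18 = 84/342 = 14/57.

14/57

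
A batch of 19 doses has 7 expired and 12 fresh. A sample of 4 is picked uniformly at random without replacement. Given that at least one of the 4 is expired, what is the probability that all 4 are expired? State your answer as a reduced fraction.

5/483

Work in counts. Selections with at least one expired: C(19,4) − C(12,4) = 3876 − 495 = 3381.
Of those, selections where all 4 are expired: C(7,4) = 35.
Conditional probability = 35/3381 = 5/483.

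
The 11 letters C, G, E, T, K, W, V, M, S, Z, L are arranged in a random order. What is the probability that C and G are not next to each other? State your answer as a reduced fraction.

9/11

There are 11! = 39916800 arrangements.
Arrangements with C and G adjacent: 2·10! = 7257600.
So not adjacent: 39916800 − 7257600 = 32659200, probability 32659200/39916800 = 9/11.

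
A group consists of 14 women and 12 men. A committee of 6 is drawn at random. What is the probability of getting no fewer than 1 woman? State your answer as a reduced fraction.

1489/1495

There are C(26,6) = 230230 ways to choose the 6.
The complement is all 6 are men: C(12,6) = 924.
Probability = 1 − 924/230230 = 229306/230230 = 1489/1495.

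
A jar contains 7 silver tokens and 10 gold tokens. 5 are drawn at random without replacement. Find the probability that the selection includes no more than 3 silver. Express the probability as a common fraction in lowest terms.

There are C(17,5) = 6188 ways to choose the 5.
Count the complement (more than 3 silver): C(7,4)·C(10,1) + C(7,5)·C(10,0) = 350 + 21 = 371.
Probability = 1 − 371/6188 = 5817/6188 = 831/884.

831/884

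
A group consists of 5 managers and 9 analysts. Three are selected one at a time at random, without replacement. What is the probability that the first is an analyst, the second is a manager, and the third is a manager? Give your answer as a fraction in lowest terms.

Multiply the conditional probabilities at each draw: 9/14 · 5/13 · 4/12 = 180/2184 = 15/182.

15/182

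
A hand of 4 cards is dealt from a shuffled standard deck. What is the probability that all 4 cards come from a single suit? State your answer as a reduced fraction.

44/4165

There are C(52,4) = 270725 possible 4-card hands.
Hands of one suit: 4 suits × C(13,4) = 4·715 = 2860.
Probability = 2860/270725 = 44/4165.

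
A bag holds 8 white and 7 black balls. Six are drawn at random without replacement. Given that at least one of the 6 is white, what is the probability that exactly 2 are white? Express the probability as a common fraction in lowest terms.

Work in counts. Selections with at least one white: C(15,6) − C(7,6) = 5005 − 7 = 4998.
Of those, selections where exactly 2 are white: C(8,2)·C(7,4) = 28·35 = 980.
Conditional probability = 980/4998 = 10/51.

10/51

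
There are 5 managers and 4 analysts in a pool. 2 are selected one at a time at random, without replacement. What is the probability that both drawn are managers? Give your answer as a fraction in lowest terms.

Multiply the conditional probabilities at each draw: 5/9 · 4/8 = 20/72 = 5/18.

5/18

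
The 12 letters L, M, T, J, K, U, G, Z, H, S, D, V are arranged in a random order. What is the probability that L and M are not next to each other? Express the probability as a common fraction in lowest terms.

5/6

There are 12! = 479001600 arrangements.
Arrangements with L and M adjacent: 2·11! = 79833600.
So not adjacent: 479001600 − 79833600 = 399168000, probability 399168000/479001600 = 5/6.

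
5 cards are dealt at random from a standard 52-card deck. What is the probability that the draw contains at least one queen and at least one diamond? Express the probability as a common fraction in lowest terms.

229297/866320

There are C(52,5) = 2598960 possible draws.
By inclusion-exclusion on the complements, draws missing all queens or all diamonds: C(48,5) + C(39,5) − C(36,5) = 1712304 + 575757 − 376992 = 1911069.
So draws with at least one of each: 2598960 − 1911069 = 687891, probability 687891/2598960 = 229297/866320.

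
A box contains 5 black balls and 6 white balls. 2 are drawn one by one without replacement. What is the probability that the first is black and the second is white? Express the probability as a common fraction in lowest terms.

Multiply the conditional probabilities at each draw: 5/11 · 6/10 = 30/110 = 3/11.

3/11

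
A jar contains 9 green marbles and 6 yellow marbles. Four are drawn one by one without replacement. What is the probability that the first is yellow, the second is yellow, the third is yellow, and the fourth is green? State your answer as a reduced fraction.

Multiply the conditional probabilities at each draw: 6/15 · 5/14 · 4/13 · 9/12 = 1080/32760 = 3/91.

3/91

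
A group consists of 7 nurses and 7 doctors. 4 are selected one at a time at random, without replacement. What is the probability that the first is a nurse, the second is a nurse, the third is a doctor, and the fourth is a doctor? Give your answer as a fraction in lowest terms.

Multiply the conditional probabilities at each draw: 7/14 · 6/13 · 7/12 · 6/11 = 1764/24024 = 21/286.

21/286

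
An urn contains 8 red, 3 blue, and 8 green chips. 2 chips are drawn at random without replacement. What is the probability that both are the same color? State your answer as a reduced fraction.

There are C(19,2) = 171 ways to draw 2 chips.
All same color: C(8,2) + C(3,2) + C(8,2) = 28 + 3 + 28 = 59.
Probability = 59/171.

59/171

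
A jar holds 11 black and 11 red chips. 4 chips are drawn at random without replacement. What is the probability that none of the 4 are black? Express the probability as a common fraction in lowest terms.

There are C(22,4) = 7315 possible selections.
Selections with no black (all red): C(11,4) = 330.
Probability = 330/7315 = 6/133.

6/133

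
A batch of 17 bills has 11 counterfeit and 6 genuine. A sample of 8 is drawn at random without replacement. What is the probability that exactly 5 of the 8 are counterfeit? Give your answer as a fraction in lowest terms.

84/221

There are C(17,8) = 24310 ways to choose 8 from 17.
Selections with exactly 5 counterfeit: choose 5 of the 11 counterfeit and 3 of the 6 genuine, C(11,5)·C(6,3) = 462·20 = 9240.
Probability = 9240/24310 = 84/221.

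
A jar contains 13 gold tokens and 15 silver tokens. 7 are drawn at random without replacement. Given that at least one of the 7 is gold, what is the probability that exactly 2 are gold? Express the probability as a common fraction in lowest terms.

Work in counts. Selections with at least one gold: C(28,7) − C(15,7) = 1184040 − 6435 = 1177605.
Of those, selections where exactly 2 are gold: C(13,2)·C(15,5) = 78·3003 = 234234.
Conditional probability = 234234/1177605 = 182/915.

182/915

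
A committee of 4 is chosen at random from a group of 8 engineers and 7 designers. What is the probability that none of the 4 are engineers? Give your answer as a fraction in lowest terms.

1/39

There are C(15,4) = 1365 possible selections.
Selections with no engineers (all designers): C(7,4) = 35.
Probability = 35/1365 = 1/39.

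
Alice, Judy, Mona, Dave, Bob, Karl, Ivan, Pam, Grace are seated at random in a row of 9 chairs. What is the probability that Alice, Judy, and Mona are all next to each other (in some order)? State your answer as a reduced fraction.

1/12

There are 9! = 362880 arrangements.
Treat the three as one block: 7! placements × 3! orders within the block = 5040·6 = 30240.
Probability = 30240/362880 = 1/12.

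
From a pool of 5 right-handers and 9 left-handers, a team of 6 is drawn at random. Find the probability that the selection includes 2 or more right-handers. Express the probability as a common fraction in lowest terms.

Total selections: C(14,6) = 3003.
Count the complement (fewer than 2 right-handers): C(5,0)·C(9,6) + C(5,1)·C(9,5) = 84 + 630 = 714.
Probability = 1 − 714/3003 = 2289/3003 = 109/143.

109/143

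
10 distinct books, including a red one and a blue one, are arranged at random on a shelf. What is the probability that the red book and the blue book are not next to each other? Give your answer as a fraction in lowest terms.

There are 10! = 3628800 arrangements.
Arrangements with the red book and the blue book adjacent: 2·9! = 725760.
So not adjacent: 3628800 − 725760 = 2903040, probability 2903040/3628800 = 4/5.

4/5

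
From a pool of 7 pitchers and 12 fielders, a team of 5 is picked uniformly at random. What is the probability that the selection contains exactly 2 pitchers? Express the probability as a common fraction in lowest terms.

385/969

Total number of selections: C(19,5) = 11628.
Selections with exactly 2 pitchers: choose 2 of the 7 pitchers and 3 of the 12 fielders, C(7,2)·C(12,3) = 21·220 = 4620.
Probability = 4620/11628 = 385/969.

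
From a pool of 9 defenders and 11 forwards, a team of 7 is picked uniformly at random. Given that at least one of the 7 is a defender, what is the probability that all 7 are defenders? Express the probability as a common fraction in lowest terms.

6/12865

Work in counts. Selections with at least one defender: C(20,7) − C(11,7) = 77520 − 330 = 77190.
Of those, selections where all 7 are defenders: C(9,7) = 36.
Conditional probability = 36/77190 = 6/12865.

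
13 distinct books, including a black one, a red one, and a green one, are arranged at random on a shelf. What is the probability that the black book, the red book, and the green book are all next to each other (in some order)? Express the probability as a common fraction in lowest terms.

There are 13! = 6227020800 arrangements.
Treat the three as one block: 11! placements × 3! orders within the block = 39916800·6 = 239500800.
Probability = 239500800/6227020800 = 1/26.

1/26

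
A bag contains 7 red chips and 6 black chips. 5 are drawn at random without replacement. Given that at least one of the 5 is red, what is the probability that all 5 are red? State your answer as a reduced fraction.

Work in counts. Selections with at least one red: C(13,5) − C(6,5) = 1287 − 6 = 1281.
Of those, selections where all 5 are red: C(7,5) = 21.
Conditional probability = 21/1281 = 1/61.

1/61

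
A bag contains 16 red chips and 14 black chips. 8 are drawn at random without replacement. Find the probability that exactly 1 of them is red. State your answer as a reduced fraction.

1408/150075

Total number of selections: C(30,8) = 5852925.
Selections with exactly 1 red: choose 1 of the 16 red and 7 of the 14 black, C(16,1)·C(14,7) = 16·3432 = 54912.
Probability = 54912/5852925 = 1408/150075.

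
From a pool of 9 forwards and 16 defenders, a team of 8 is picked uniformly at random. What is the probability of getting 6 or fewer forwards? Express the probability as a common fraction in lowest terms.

24022/24035

There are C(25,8) = 1081575 ways to choose the 8.
Count the complement (more than 6 forwards): C(9,7)·C(16,1) + C(9,8)·C(16,0) = 576 + 9 = 585.
Probability = 1 − 585/1081575 = 1080990/1081575 = 24022/24035.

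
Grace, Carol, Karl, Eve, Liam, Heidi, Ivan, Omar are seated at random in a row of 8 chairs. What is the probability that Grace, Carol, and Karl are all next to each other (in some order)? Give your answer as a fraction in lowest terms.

3/28

There are 8! = 40320 arrangements.
Treat the three as one block: 6! placements × 3! orders within the block = 720·6 = 4320.
Probability = 4320/40320 = 3/28.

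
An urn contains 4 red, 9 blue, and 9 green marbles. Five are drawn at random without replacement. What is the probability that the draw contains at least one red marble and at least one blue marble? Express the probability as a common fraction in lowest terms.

1845/2926

There are C(22,5) = 26334 possible draws.
By inclusion-exclusion on the complements, draws missing all red or all blue: C(18,5) + C(13,5) − C(9,5) = 8568 + 1287 − 126 = 9729.
So draws with at least one of each: 26334 − 9729 = 16605, probability 16605/26334 = 1845/2926.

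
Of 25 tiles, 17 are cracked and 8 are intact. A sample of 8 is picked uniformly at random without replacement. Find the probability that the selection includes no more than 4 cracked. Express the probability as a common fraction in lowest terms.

There are C(25,8) = 1081575 ways to choose the 8.
Count the complement (more than 4 cracked): C(17,5)·C(8,3) + C(17,6)·C(8,2) + C(17,7)·C(8,1) + C(17,8)·C(8,0) = 346528 + 346528 + 155584 + 24310 = 872950.
Probability = 1 − 872950/1081575 = 208625/1081575 = 8345/43263.

8345/43263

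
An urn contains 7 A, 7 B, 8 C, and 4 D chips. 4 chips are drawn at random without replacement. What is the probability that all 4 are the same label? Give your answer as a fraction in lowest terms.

There are C(26,4) = 14950 ways to draw 4 chips.
All same label: C(7,4) + C(7,4) + C(8,4) + C(4,4) = 35 + 35 + 70 + 1 = 141.
Probability = 141/14950.

141/14950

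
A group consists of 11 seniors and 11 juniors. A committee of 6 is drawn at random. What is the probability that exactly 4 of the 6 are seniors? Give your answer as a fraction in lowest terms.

The sample space is all 6-subsets of the 22: C(22,6) = 74613.
Selections with exactly 4 seniors: choose 4 of the 11 seniors and 2 of the 11 juniors, C(11,4)·C(11,2) = 330·55 = 18150.
Probability = 18150/74613 = 550/2261.

550/2261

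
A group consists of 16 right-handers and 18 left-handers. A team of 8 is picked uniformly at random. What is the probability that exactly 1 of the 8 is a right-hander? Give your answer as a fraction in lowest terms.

832/29667

The sample space is all 8-subsets of the 34: C(34,8) = 18156204.
Selections with exactly 1 right-hander: choose 1 of the 16 right-handers and 7 of the 18 left-handers, C(16,1)·C(18,7) = 16·31824 = 509184.
Probability = 509184/18156204 = 832/29667.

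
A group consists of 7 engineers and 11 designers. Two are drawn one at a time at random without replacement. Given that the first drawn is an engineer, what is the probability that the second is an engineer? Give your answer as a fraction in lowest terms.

6/17

After removing one engineer, 17 remain: 6 engineers and 11 designers.
So the probability the next is an engineer is 6/17.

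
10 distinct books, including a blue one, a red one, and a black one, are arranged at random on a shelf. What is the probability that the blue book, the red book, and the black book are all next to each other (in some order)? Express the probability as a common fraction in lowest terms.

1/15

There are 10! = 3628800 arrangements.
Treat the three as one block: 8! placements × 3! orders within the block = 40320·6 = 241920.
Probability = 241920/3628800 = 1/15.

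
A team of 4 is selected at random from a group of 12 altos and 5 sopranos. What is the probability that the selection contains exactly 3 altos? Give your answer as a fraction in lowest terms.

Total number of selections: C(17,4) = 2380.
Selections with exactly 3 altos: choose 3 of the 12 altos and 1 of the 5 sopranos, C(12,3)·C(5,1) = 220·5 = 1100.
Probability = 1100/2380 = 55/119.

55/119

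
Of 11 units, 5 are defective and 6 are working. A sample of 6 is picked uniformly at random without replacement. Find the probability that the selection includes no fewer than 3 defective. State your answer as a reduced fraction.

There are C(11,6) = 462 ways to choose the 6.
Favorable selections (no fewer than 3 defective): C(5,3)·C(6,3) + C(5,4)·C(6,2) + C(5,5)·C(6,1) = 200 + 75 + 6 = 281.
Probability = 281/462.

281/462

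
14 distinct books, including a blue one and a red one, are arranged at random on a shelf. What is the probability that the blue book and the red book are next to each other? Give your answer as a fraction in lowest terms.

There are 14! = 87178291200 arrangements.
Treat the blue book and the red book as a block: 13! arrangements of the blocks × 2 orders within the block = 2·6227020800 = 12454041600.
Probability = 12454041600/87178291200 = 1/7.

1/7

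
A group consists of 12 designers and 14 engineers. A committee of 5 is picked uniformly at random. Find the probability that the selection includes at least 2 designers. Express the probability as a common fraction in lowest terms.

181/230

There are C(26,5) = 65780 ways to choose the 5.
Favorable selections (at least 2 designers): C(12,2)·C(14,3) + C(12,3)·C(14,2) + C(12,4)·C(14,1) + C(12,5)·C(14,0) = 24024 + 20020 + 6930 + 792 = 51766.
Probability = 51766/65780 = 181/230.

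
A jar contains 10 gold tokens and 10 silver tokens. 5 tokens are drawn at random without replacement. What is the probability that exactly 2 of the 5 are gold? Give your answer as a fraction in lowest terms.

225/646

The sample space is all 5-subsets of the 20: C(20,5) = 15504.
Selections with exactly 2 gold: choose 2 of the 10 gold and 3 of the 10 silver, C(10,2)·C(10,3) = 45·120 = 5400.
Probability = 5400/15504 = 225/646.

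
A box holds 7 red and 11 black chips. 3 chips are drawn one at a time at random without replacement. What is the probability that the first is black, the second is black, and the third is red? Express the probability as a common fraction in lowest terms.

385/2448

Multiply the conditional probabilities at each draw: 11/18 · 10/17 · 7/16 = 770/4896 = 385/2448.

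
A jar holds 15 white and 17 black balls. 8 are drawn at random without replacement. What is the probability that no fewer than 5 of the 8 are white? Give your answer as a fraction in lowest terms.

4367/16182

There are C(32,8) = 10518300 ways to choose the 8.
Favorable selections (no fewer than 5 white): C(15,5)·C(17,3) + C(15,6)·C(17,2) + C(15,7)·C(17,1) + C(15,8)·C(17,0) = 2042040 + 680680 + 109395 + 6435 = 2838550.
Probability = 2838550/10518300 = 4367/16182.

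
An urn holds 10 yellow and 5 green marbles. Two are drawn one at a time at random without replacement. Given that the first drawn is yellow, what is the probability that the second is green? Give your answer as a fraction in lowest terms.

After removing one yellow, 14 remain: 9 yellow and 5 green.
So the probability the next is green is 5/14.

5/14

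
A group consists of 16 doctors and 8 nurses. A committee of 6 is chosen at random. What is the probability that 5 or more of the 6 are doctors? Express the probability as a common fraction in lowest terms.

1534/4807

Total selections: C(24,6) = 134596.
Favorable selections (5 or more doctors): C(16,5)·C(8,1) + C(16,6)·C(8,0) = 34944 + 8008 = 42952.
Probability = 42952/134596 = 1534/4807.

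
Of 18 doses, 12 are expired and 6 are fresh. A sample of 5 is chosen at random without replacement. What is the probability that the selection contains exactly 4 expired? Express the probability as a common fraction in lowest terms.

Total number of selections: C(18,5) = 8568.
Selections with exactly 4 expired: choose 4 of the 12 expired and 1 of the 6 fresh, C(12,4)·C(6,1) = 495·6 = 2970.
Probability = 2970/8568 = 165/476.

165/476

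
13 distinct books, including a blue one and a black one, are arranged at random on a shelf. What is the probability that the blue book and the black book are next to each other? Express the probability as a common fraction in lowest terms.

2/13

There are 13! = 6227020800 arrangements.
Treat the blue book and the black book as a block: 12! arrangements of the blocks × 2 orders within the block = 2·479001600 = 958003200.
Probability = 958003200/6227020800 = 2/13.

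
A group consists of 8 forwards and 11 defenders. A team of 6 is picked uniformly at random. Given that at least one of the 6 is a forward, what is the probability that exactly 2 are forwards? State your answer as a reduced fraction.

Work in counts. Selections with at least one forward: C(19,6) − C(11,6) = 27132 − 462 = 26670.
Of those, selections where exactly 2 are forwards: C(8,2)·C(11,4) = 28·330 = 9240.
Conditional probability = 9240/26670 = 44/127.

44/127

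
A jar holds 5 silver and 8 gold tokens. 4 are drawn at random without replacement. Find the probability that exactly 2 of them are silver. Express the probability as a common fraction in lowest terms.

The sample space is all 4-subsets of the 13: C(13,4) = 715.
Selections with exactly 2 silver: choose 2 of the 5 silver and 2 of the 8 gold, C(5,2)·C(8,2) = 10·28 = 280.
Probability = 280/715 = 56/143.

56/143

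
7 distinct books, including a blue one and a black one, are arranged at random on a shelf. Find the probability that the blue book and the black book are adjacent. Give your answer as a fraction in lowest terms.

There are 7! = 5040 arrangements.
Treat the blue book and the black book as a block: 6! arrangements of the blocks × 2 orders within the block = 2·720 = 1440.
Probability = 1440/5040 = 2/7.

2/7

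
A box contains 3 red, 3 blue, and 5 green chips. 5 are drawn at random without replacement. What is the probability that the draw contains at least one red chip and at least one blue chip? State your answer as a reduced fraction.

117/154

There are C(11,5) = 462 possible draws.
By inclusion-exclusion on the complements, draws missing all red or all blue: C(8,5) + C(8,5) − C(5,5) = 56 + 56 − 1 = 111.
So draws with at least one of each: 462 − 111 = 351, probability 351/462 = 117/154.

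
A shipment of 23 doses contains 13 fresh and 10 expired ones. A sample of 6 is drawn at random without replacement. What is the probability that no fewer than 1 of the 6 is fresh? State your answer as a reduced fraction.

4797/4807

There are C(23,6) = 100947 ways to choose the 6.
Favorable selections (no fewer than 1 fresh): C(13,1)·C(10,5) + C(13,2)·C(10,4) + C(13,3)·C(10,3) + C(13,4)·C(10,2) + C(13,5)·C(10,1) + C(13,6)·C(10,0) = 3276 + 16380 + 34320 + 32175 + 12870 + 1716 = 100737.
Probability = 100737/100947 = 4797/4807.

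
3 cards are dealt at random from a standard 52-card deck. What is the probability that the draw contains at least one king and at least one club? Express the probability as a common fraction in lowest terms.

There are C(52,3) = 22100 possible draws.
By inclusion-exclusion on the complements, draws missing all kings or all clubs: C(48,3) + C(39,3) − C(36,3) = 17296 + 9139 − 7140 = 19295.
So draws with at least one of each: 22100 − 19295 = 2805, probability 2805/22100 = 33/260.

33/260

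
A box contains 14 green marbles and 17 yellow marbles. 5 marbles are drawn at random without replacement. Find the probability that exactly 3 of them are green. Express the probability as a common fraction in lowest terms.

The sample space is all 5-subsets of the 31: C(31,5) = 169911.
Selections with exactly 3 green: choose 3 of the 14 green and 2 of the 17 yellow, C(14,3)·C(17,2) = 364·136 = 49504.
Probability = 49504/169911 = 7072/24273.

7072/24273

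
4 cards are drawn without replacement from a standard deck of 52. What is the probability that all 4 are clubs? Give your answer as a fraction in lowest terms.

11/4165

There are C(52,4) = 270725 possible 4-card hands.
Hands that are all clubs: C(13,4) = 715.
Probability = 715/270725 = 11/4165.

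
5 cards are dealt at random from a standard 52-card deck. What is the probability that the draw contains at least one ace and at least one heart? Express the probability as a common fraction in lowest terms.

229297/866320

There are C(52,5) = 2598960 possible draws.
By inclusion-exclusion on the complements, draws missing all aces or all hearts: C(48,5) + C(39,5) − C(36,5) = 1712304 + 575757 − 376992 = 1911069.
So draws with at least one of each: 2598960 − 1911069 = 687891, probability 687891/2598960 = 229297/866320.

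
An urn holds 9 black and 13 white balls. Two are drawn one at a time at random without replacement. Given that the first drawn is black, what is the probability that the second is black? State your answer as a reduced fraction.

8/21

After removing one black, 21 remain: 8 black and 13 white.
So the probability the next is black is 8/21.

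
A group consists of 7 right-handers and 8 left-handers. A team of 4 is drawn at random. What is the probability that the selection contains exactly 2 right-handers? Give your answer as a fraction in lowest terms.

28/65

The sample space is all 4-subsets of the 15: C(15,4) = 1365.
Selections with exactly 2 right-handers: choose 2 of the 7 right-handers and 2 of the 8 left-handers, C(7,2)·C(8,2) = 21·28 = 588.
Probability = 588/1365 = 28/65.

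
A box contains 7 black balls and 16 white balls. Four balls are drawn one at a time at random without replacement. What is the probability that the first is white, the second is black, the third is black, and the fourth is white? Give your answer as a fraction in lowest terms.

Multiply the conditional probabilities at each draw: 16/23 · 7/22 · 6/21 · 15/20 = 10080/212520 = 12/253.

12/253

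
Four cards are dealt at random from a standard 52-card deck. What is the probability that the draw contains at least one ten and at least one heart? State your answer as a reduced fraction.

52799/270725

There are C(52,4) = 270725 possible draws.
By inclusion-exclusion on the complements, draws missing all tens or all hearts: C(48,4) + C(39,4) − C(36,4) = 194580 + 82251 − 58905 = 217926.
So draws with at least one of each: 270725 − 217926 = 52799, probability 52799/270725.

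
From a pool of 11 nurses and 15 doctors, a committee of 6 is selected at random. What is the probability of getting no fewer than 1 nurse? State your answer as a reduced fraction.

45/46

There are C(26,6) = 230230 ways to choose the 6.
The complement is all 6 are doctors: C(15,6) = 5005.
Probability = 1 − 5005/230230 = 225225/230230 = 45/46.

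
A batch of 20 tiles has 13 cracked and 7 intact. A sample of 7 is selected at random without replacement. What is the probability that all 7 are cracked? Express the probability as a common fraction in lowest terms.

143/6460

There are C(20,7) = 77520 possible selections.
Selections with all cracked: C(13,7) = 1716.
Probability = 1716/77520 = 143/6460.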